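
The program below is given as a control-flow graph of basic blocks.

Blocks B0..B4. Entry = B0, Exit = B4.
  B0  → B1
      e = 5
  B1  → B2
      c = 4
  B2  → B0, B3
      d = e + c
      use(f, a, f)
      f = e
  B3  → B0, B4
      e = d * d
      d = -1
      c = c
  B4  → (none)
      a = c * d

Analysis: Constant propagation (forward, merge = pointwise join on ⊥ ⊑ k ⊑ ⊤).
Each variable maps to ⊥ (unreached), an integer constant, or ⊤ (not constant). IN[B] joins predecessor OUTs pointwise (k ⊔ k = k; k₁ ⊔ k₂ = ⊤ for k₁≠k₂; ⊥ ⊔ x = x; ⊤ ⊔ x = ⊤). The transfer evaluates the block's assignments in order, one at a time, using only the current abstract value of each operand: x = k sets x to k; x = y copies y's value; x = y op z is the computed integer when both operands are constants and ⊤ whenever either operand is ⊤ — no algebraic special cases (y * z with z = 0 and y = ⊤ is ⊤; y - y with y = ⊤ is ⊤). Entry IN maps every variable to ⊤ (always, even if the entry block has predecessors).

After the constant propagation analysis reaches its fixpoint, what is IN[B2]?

Per-block solution:
  B0: | IN=(all ⊤) | OUT={e:5; rest ⊤}
  B1: | IN={e:5; rest ⊤} | OUT={c:4, e:5; rest ⊤}
  B2: | IN={c:4, e:5; rest ⊤} | OUT={c:4, d:9, e:5, f:5; rest ⊤}
  B3: | IN={c:4, d:9, e:5, f:5; rest ⊤} | OUT={c:4, d:-1, e:81, f:5; rest ⊤}
  B4: | IN={c:4, d:-1, e:81, f:5; rest ⊤} | OUT={a:-4, c:4, d:-1, e:81, f:5; rest ⊤}

Merge at B2: IN[B2] = OUT[B1] = {a: ⊤, b: ⊤, c: 4, d: ⊤, e: 5, f: ⊤}

Answer: {a: ⊤, b: ⊤, c: 4, d: ⊤, e: 5, f: ⊤}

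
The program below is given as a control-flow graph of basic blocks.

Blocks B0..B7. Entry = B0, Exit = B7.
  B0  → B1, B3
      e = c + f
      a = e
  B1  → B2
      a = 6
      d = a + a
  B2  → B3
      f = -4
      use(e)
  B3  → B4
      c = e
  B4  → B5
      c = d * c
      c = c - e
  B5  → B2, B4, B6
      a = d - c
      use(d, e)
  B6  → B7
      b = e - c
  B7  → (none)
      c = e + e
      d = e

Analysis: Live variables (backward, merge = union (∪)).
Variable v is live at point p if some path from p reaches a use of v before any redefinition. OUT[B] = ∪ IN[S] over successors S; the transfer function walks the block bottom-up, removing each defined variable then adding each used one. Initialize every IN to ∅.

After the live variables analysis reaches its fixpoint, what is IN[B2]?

Answer: {d, e}

Trace:
Converged values:
  B0:  IN={c, d, f}  OUT={d, e}
  B1:  IN={e}  OUT={d, e}
  B2:  IN={d, e}  OUT={d, e}
  B3:  IN={d, e}  OUT={c, d, e}
  B4:  IN={c, d, e}  OUT={c, d, e}
  B5:  IN={c, d, e}  OUT={c, d, e}
  B6:  IN={c, e}  OUT={e}
  B7:  IN={e}  OUT={}

Merge at B2: OUT[B2] = IN[B3] = {d, e}
Applying B2's transfer function to that OUT value gives IN[B2] (row B2 above).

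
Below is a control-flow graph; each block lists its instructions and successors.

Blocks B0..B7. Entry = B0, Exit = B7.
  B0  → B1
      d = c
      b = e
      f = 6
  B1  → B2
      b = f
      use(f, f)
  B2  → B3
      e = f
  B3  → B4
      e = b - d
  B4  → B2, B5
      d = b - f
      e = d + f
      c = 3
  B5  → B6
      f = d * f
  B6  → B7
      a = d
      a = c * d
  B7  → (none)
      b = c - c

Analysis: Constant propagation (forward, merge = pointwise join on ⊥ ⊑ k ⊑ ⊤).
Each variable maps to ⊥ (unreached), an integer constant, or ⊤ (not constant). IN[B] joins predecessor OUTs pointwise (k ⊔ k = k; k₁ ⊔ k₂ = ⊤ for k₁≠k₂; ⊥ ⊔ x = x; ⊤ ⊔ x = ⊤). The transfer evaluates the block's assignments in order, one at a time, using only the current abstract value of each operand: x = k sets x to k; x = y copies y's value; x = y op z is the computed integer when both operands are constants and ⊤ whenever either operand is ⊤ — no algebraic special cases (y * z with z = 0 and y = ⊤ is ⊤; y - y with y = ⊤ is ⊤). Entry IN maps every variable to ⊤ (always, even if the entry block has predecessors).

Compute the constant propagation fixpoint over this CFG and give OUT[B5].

Answer: {a: ⊤, b: 6, c: 3, d: 0, e: 6, f: 0}

Trace:
Converged values:
  B0:  IN=(all ⊤)  OUT={f:6; rest ⊤}
  B1:  IN={f:6; rest ⊤}  OUT={b:6, f:6; rest ⊤}
  B2:  IN={b:6, f:6; rest ⊤}  OUT={b:6, e:6, f:6; rest ⊤}
  B3:  IN={b:6, e:6, f:6; rest ⊤}  OUT={b:6, f:6; rest ⊤}
  B4:  IN={b:6, f:6; rest ⊤}  OUT={b:6, c:3, d:0, e:6, f:6; rest ⊤}
  B5:  IN={b:6, c:3, d:0, e:6, f:6; rest ⊤}  OUT={b:6, c:3, d:0, e:6, f:0; rest ⊤}
  B6:  IN={b:6, c:3, d:0, e:6, f:0; rest ⊤}  OUT={a:0, b:6, c:3, d:0, e:6, f:0; rest ⊤}
  B7:  IN={a:0, b:6, c:3, d:0, e:6, f:0; rest ⊤}  OUT={a:0, b:0, c:3, d:0, e:6, f:0; rest ⊤}

Merge at B5: IN[B5] = OUT[B4] = {a: ⊤, b: 6, c: 3, d: 0, e: 6, f: 6}
Applying B5's transfer function to that IN value gives OUT[B5] (row B5 above).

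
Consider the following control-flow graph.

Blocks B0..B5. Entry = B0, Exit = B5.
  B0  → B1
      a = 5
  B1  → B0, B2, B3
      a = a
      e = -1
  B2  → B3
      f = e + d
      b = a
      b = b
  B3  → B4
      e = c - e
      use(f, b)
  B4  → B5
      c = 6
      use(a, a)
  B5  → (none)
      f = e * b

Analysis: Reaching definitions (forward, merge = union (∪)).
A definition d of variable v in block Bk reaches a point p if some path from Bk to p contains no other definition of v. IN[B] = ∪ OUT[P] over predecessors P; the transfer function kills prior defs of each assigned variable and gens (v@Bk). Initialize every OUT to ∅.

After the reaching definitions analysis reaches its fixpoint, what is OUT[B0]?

Fixpoint table:
  B0:  IN={a@B1, e@B1}  OUT={a@B0, e@B1}
  B1:  IN={a@B0, e@B1}  OUT={a@B1, e@B1}
  B2:  IN={a@B1, e@B1}  OUT={a@B1, b@B2, e@B1, f@B2}
  B3:  IN={a@B1, b@B2, e@B1, f@B2}  OUT={a@B1, b@B2, e@B3, f@B2}
  B4:  IN={a@B1, b@B2, e@B3, f@B2}  OUT={a@B1, b@B2, c@B4, e@B3, f@B2}
  B5:  IN={a@B1, b@B2, c@B4, e@B3, f@B2}  OUT={a@B1, b@B2, c@B4, e@B3, f@B5}

Merge at B0 (entry node, so the boundary value {} is joined with the incoming edge(s)): IN[B0] = {} ⊔ OUT[B1] = {a@B1, e@B1}
Applying B0's transfer function to that IN value gives OUT[B0] (row B0 above).

Answer: {a@B0, e@B1}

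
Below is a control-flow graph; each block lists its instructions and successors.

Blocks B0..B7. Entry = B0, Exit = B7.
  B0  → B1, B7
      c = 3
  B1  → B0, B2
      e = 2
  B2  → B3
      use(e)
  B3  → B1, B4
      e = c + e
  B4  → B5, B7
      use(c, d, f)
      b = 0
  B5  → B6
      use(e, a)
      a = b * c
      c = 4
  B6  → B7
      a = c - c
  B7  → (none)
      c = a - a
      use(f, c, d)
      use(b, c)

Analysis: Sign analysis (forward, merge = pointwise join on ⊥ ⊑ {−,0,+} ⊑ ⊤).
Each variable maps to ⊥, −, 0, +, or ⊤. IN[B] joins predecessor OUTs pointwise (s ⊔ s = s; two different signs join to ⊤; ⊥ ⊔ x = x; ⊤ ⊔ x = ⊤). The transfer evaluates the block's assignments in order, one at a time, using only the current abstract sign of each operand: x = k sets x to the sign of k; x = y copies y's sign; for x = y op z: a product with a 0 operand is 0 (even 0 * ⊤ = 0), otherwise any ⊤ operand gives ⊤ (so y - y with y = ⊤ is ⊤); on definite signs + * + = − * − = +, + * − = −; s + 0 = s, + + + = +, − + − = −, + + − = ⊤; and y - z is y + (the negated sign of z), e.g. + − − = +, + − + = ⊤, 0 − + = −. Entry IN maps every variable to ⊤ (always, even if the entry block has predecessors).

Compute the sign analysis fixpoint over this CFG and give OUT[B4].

Answer: {a: ⊤, b: 0, c: +, d: ⊤, e: +, f: ⊤}

Trace:
Converged values:
  B0: | IN=(all ⊤) | OUT={c:+; rest ⊤}
  B1: | IN={c:+; rest ⊤} | OUT={c:+, e:+; rest ⊤}
  B2: | IN={c:+, e:+; rest ⊤} | OUT={c:+, e:+; rest ⊤}
  B3: | IN={c:+, e:+; rest ⊤} | OUT={c:+, e:+; rest ⊤}
  B4: | IN={c:+, e:+; rest ⊤} | OUT={b:0, c:+, e:+; rest ⊤}
  B5: | IN={b:0, c:+, e:+; rest ⊤} | OUT={a:0, b:0, c:+, e:+; rest ⊤}
  B6: | IN={a:0, b:0, c:+, e:+; rest ⊤} | OUT={b:0, c:+, e:+; rest ⊤}
  B7: | IN={c:+; rest ⊤} | OUT=(all ⊤)

Merge at B4: IN[B4] = OUT[B3] = {a: ⊤, b: ⊤, c: +, d: ⊤, e: +, f: ⊤}
Applying B4's transfer function to that IN value gives OUT[B4] (row B4 above).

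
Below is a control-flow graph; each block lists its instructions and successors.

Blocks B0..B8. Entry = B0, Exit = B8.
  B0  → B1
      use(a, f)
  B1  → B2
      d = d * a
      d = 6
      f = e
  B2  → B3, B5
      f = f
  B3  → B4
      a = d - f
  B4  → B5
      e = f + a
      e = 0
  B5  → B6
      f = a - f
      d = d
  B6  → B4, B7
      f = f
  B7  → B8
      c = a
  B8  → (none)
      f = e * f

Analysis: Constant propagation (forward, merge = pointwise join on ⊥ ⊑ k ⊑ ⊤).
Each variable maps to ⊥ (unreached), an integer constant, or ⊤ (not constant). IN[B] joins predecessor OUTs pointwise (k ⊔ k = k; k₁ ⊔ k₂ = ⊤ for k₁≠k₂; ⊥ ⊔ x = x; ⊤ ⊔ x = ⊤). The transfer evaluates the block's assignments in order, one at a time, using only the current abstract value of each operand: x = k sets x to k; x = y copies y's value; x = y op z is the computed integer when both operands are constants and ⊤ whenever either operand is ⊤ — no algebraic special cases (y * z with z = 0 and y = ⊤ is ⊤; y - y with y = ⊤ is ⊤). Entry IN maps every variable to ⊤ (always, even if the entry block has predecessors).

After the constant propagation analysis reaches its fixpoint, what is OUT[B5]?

Answer: {a: ⊤, b: ⊤, c: ⊤, d: 6, e: ⊤, f: ⊤}

Trace:
Per-block solution:
  B0:  IN=(all ⊤)  OUT=(all ⊤)
  B1:  IN=(all ⊤)  OUT={d:6; rest ⊤}
  B2:  IN={d:6; rest ⊤}  OUT={d:6; rest ⊤}
  B3:  IN={d:6; rest ⊤}  OUT={d:6; rest ⊤}
  B4:  IN={d:6; rest ⊤}  OUT={d:6, e:0; rest ⊤}
  B5:  IN={d:6; rest ⊤}  OUT={d:6; rest ⊤}
  B6:  IN={d:6; rest ⊤}  OUT={d:6; rest ⊤}
  B7:  IN={d:6; rest ⊤}  OUT={d:6; rest ⊤}
  B8:  IN={d:6; rest ⊤}  OUT={d:6; rest ⊤}

Merge at B5: IN[B5] = OUT[B2] ⊔ OUT[B4] = {a: ⊤, b: ⊤, c: ⊤, d: 6, e: ⊤, f: ⊤}
Applying B5's transfer function to that IN value gives OUT[B5] (row B5 above).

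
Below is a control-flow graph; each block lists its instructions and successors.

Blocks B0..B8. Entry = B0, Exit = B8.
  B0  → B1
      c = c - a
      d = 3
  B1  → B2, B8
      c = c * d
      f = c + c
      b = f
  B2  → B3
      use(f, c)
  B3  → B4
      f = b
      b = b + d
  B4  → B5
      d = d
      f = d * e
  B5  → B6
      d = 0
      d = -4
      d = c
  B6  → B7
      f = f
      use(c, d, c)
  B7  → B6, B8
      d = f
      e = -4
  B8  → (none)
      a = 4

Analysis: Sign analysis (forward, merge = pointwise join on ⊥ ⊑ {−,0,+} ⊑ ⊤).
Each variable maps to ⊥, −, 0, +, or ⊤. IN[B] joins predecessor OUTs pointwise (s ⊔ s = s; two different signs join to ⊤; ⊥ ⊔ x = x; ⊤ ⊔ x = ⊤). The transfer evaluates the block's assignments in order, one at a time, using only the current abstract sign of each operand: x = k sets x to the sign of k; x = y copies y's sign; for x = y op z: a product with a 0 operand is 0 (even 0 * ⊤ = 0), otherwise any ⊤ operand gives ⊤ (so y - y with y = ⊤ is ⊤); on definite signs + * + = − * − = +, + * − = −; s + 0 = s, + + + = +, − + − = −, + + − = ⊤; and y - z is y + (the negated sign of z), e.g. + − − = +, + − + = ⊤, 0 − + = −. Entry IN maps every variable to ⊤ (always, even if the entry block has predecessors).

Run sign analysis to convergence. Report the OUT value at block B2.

Per-block solution:
  B0:   IN=(all ⊤)   OUT={d:+; rest ⊤}
  B1:   IN={d:+; rest ⊤}   OUT={d:+; rest ⊤}
  B2:   IN={d:+; rest ⊤}   OUT={d:+; rest ⊤}
  B3:   IN={d:+; rest ⊤}   OUT={d:+; rest ⊤}
  B4:   IN={d:+; rest ⊤}   OUT={d:+; rest ⊤}
  B5:   IN={d:+; rest ⊤}   OUT=(all ⊤)
  B6:   IN=(all ⊤)   OUT=(all ⊤)
  B7:   IN=(all ⊤)   OUT={e:-; rest ⊤}
  B8:   IN=(all ⊤)   OUT={a:+; rest ⊤}

Merge at B2: IN[B2] = OUT[B1] = {a: ⊤, b: ⊤, c: ⊤, d: +, e: ⊤, f: ⊤}
Applying B2's transfer function to that IN value gives OUT[B2] (row B2 above).

Answer: {a: ⊤, b: ⊤, c: ⊤, d: +, e: ⊤, f: ⊤}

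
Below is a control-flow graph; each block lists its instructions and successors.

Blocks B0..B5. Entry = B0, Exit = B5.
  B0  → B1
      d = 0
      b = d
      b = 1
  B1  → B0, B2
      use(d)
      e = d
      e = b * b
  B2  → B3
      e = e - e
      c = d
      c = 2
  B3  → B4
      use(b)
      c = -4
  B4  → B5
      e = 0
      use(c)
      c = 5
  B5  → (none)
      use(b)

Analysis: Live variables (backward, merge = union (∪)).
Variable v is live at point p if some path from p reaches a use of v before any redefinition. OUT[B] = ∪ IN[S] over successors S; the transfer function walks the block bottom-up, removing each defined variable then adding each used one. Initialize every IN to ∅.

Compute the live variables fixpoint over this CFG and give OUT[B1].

Answer: {b, d, e}

Trace:
Per-block solution:
  B0: | IN={} | OUT={b, d}
  B1: | IN={b, d} | OUT={b, d, e}
  B2: | IN={b, d, e} | OUT={b}
  B3: | IN={b} | OUT={b, c}
  B4: | IN={b, c} | OUT={b}
  B5: | IN={b} | OUT={}

Merge at B1: OUT[B1] = IN[B0] ⊔ IN[B2] = {b, d, e}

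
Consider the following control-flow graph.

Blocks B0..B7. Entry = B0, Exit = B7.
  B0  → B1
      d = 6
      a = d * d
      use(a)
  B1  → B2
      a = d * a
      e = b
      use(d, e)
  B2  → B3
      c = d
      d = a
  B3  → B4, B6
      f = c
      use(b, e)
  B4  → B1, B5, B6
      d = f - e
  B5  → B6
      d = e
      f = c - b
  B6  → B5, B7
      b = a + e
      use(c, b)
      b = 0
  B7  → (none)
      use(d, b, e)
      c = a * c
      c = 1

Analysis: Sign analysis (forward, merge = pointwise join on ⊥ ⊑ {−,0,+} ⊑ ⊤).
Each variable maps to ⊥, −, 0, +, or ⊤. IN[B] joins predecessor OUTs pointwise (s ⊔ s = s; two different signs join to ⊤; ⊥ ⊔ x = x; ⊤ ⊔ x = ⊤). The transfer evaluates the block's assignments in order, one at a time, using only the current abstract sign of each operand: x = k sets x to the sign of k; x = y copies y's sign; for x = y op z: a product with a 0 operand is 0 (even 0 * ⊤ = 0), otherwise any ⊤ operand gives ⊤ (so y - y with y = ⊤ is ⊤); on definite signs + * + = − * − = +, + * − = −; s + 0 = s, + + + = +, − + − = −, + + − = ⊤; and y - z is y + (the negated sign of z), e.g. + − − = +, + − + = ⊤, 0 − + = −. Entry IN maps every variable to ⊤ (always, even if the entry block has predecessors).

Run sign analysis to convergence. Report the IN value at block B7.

Answer: {a: ⊤, b: 0, c: ⊤, d: ⊤, e: ⊤, f: ⊤}

Working:
Fixpoint table:
  B0: | IN=(all ⊤) | OUT={a:+, d:+; rest ⊤}
  B1: | IN=(all ⊤) | OUT=(all ⊤)
  B2: | IN=(all ⊤) | OUT=(all ⊤)
  B3: | IN=(all ⊤) | OUT=(all ⊤)
  B4: | IN=(all ⊤) | OUT=(all ⊤)
  B5: | IN=(all ⊤) | OUT=(all ⊤)
  B6: | IN=(all ⊤) | OUT={b:0; rest ⊤}
  B7: | IN={b:0; rest ⊤} | OUT={b:0, c:+; rest ⊤}

Merge at B7: IN[B7] = OUT[B6] = {a: ⊤, b: 0, c: ⊤, d: ⊤, e: ⊤, f: ⊤}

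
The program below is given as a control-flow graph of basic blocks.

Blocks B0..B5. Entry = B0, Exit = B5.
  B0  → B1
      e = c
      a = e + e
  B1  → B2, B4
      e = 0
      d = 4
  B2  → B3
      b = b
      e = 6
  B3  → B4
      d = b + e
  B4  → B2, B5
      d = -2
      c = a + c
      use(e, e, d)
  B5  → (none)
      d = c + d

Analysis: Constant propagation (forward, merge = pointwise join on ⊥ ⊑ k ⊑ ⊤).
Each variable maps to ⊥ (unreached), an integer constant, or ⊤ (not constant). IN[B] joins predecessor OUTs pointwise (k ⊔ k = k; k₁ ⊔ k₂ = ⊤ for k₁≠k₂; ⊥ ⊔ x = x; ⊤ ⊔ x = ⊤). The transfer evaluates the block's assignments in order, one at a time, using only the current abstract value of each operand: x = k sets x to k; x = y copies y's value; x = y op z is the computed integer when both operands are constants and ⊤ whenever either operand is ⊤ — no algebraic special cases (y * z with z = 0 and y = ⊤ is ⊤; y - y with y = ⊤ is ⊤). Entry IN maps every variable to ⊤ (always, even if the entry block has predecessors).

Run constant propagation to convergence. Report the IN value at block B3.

Converged values:
  B0:   IN=(all ⊤)   OUT=(all ⊤)
  B1:   IN=(all ⊤)   OUT={d:4, e:0; rest ⊤}
  B2:   IN=(all ⊤)   OUT={e:6; rest ⊤}
  B3:   IN={e:6; rest ⊤}   OUT={e:6; rest ⊤}
  B4:   IN=(all ⊤)   OUT={d:-2; rest ⊤}
  B5:   IN={d:-2; rest ⊤}   OUT=(all ⊤)

Merge at B3: IN[B3] = OUT[B2] = {a: ⊤, b: ⊤, c: ⊤, d: ⊤, e: 6, f: ⊤}

Answer: {a: ⊤, b: ⊤, c: ⊤, d: ⊤, e: 6, f: ⊤}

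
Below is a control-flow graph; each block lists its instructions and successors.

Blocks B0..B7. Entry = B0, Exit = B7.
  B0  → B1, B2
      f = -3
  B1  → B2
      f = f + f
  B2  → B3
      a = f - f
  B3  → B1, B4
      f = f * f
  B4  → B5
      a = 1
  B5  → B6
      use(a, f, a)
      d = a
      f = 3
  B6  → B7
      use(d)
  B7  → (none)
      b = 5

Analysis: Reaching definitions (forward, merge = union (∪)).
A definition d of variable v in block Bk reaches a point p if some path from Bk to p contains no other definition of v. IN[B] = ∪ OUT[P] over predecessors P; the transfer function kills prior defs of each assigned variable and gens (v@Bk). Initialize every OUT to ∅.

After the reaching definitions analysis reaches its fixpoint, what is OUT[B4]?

Converged values:
  B0:   IN={}   OUT={f@B0}
  B1:   IN={a@B2, f@B0, f@B3}   OUT={a@B2, f@B1}
  B2:   IN={a@B2, f@B0, f@B1}   OUT={a@B2, f@B0, f@B1}
  B3:   IN={a@B2, f@B0, f@B1}   OUT={a@B2, f@B3}
  B4:   IN={a@B2, f@B3}   OUT={a@B4, f@B3}
  B5:   IN={a@B4, f@B3}   OUT={a@B4, d@B5, f@B5}
  B6:   IN={a@B4, d@B5, f@B5}   OUT={a@B4, d@B5, f@B5}
  B7:   IN={a@B4, d@B5, f@B5}   OUT={a@B4, b@B7, d@B5, f@B5}

Merge at B4: IN[B4] = OUT[B3] = {a@B2, f@B3}
Applying B4's transfer function to that IN value gives OUT[B4] (row B4 above).

Answer: {a@B4, f@B3}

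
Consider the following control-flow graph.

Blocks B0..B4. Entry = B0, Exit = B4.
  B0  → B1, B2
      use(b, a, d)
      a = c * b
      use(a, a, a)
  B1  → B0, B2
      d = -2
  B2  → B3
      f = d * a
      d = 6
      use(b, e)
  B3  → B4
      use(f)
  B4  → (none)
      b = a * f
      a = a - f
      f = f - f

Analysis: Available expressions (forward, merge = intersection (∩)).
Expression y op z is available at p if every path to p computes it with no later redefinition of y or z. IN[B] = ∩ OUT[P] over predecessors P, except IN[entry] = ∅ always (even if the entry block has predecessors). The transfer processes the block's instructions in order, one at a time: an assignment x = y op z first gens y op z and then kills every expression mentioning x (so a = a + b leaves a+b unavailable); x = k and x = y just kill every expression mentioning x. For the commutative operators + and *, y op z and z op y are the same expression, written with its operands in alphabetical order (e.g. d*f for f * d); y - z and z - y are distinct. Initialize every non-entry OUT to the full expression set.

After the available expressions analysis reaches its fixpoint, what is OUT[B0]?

Answer: {b*c}

Working:
Converged values:
  B0:   IN={}   OUT={b*c}
  B1:   IN={b*c}   OUT={b*c}
  B2:   IN={b*c}   OUT={b*c}
  B3:   IN={b*c}   OUT={b*c}
  B4:   IN={b*c}   OUT={}

Merge at B0 (entry node, so the boundary value {} is joined with the incoming edge(s)): IN[B0] = {} ∩ OUT[B1] = {}
Applying B0's transfer function to that IN value gives OUT[B0] (row B0 above).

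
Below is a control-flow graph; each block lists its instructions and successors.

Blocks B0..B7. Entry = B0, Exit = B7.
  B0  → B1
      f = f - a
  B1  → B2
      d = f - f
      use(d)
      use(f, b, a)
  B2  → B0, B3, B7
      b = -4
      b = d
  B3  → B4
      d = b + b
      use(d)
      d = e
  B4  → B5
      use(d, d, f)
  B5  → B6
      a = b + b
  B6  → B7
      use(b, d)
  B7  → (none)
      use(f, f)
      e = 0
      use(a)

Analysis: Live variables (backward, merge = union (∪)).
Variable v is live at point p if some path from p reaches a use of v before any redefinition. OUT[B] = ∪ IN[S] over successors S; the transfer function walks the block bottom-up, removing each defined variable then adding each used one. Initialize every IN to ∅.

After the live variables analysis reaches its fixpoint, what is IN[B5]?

Answer: {b, d, f}

Derivation:
Per-block solution:
  B0: | IN={a, b, e, f} | OUT={a, b, e, f}
  B1: | IN={a, b, e, f} | OUT={a, d, e, f}
  B2: | IN={a, d, e, f} | OUT={a, b, e, f}
  B3: | IN={b, e, f} | OUT={b, d, f}
  B4: | IN={b, d, f} | OUT={b, d, f}
  B5: | IN={b, d, f} | OUT={a, b, d, f}
  B6: | IN={a, b, d, f} | OUT={a, f}
  B7: | IN={a, f} | OUT={}

Merge at B5: OUT[B5] = IN[B6] = {a, b, d, f}
Applying B5's transfer function to that OUT value gives IN[B5] (row B5 above).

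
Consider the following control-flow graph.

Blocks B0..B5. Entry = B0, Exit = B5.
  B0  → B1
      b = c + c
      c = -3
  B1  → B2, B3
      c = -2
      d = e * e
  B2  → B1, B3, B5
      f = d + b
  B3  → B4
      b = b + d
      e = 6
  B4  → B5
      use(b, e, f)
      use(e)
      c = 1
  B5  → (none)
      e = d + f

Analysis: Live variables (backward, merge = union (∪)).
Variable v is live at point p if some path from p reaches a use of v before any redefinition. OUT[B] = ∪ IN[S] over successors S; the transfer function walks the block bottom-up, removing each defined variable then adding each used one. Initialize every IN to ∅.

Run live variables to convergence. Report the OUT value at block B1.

Answer: {b, d, e, f}

Trace:
Fixpoint table:
  B0: | IN={c, e, f} | OUT={b, e, f}
  B1: | IN={b, e, f} | OUT={b, d, e, f}
  B2: | IN={b, d, e} | OUT={b, d, e, f}
  B3: | IN={b, d, f} | OUT={b, d, e, f}
  B4: | IN={b, d, e, f} | OUT={d, f}
  B5: | IN={d, f} | OUT={}

Merge at B1: OUT[B1] = IN[B2] ⊔ IN[B3] = {b, d, e, f}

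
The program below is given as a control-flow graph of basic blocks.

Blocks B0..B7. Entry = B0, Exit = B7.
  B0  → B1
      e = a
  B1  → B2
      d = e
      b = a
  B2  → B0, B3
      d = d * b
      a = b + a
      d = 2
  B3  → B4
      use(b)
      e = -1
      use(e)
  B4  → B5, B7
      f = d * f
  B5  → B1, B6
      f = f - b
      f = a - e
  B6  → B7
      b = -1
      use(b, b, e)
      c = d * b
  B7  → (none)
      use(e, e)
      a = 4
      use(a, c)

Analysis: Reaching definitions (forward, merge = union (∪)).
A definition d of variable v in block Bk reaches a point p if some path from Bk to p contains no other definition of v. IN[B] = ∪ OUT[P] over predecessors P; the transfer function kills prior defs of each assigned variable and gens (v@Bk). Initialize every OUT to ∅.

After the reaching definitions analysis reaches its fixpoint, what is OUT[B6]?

Answer: {a@B2, b@B6, c@B6, d@B2, e@B3, f@B5}

Working:
Converged values:
  B0:   IN={a@B2, b@B1, d@B2, e@B0, e@B3, f@B5}   OUT={a@B2, b@B1, d@B2, e@B0, f@B5}
  B1:   IN={a@B2, b@B1, d@B2, e@B0, e@B3, f@B5}   OUT={a@B2, b@B1, d@B1, e@B0, e@B3, f@B5}
  B2:   IN={a@B2, b@B1, d@B1, e@B0, e@B3, f@B5}   OUT={a@B2, b@B1, d@B2, e@B0, e@B3, f@B5}
  B3:   IN={a@B2, b@B1, d@B2, e@B0, e@B3, f@B5}   OUT={a@B2, b@B1, d@B2, e@B3, f@B5}
  B4:   IN={a@B2, b@B1, d@B2, e@B3, f@B5}   OUT={a@B2, b@B1, d@B2, e@B3, f@B4}
  B5:   IN={a@B2, b@B1, d@B2, e@B3, f@B4}   OUT={a@B2, b@B1, d@B2, e@B3, f@B5}
  B6:   IN={a@B2, b@B1, d@B2, e@B3, f@B5}   OUT={a@B2, b@B6, c@B6, d@B2, e@B3, f@B5}
  B7:   IN={a@B2, b@B1, b@B6, c@B6, d@B2, e@B3, f@B4, f@B5}   OUT={a@B7, b@B1, b@B6, c@B6, d@B2, e@B3, f@B4, f@B5}

Merge at B6: IN[B6] = OUT[B5] = {a@B2, b@B1, d@B2, e@B3, f@B5}
Applying B6's transfer function to that IN value gives OUT[B6] (row B6 above).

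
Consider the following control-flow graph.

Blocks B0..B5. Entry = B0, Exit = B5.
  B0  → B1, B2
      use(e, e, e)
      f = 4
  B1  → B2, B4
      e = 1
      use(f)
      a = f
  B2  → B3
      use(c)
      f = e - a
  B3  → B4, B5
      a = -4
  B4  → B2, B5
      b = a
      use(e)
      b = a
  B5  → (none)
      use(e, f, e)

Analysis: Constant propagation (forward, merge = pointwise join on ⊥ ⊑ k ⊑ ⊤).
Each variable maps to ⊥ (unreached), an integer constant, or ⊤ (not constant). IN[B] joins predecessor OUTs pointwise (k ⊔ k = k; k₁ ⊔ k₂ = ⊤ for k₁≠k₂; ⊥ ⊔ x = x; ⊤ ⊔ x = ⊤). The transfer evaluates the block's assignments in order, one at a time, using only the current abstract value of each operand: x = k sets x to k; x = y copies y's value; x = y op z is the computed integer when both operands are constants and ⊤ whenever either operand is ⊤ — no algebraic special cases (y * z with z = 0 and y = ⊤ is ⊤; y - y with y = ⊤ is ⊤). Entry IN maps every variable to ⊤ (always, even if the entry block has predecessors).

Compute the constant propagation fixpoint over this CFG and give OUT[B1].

Fixpoint table:
  B0:   IN=(all ⊤)   OUT={f:4; rest ⊤}
  B1:   IN={f:4; rest ⊤}   OUT={a:4, e:1, f:4; rest ⊤}
  B2:   IN=(all ⊤)   OUT=(all ⊤)
  B3:   IN=(all ⊤)   OUT={a:-4; rest ⊤}
  B4:   IN=(all ⊤)   OUT=(all ⊤)
  B5:   IN=(all ⊤)   OUT=(all ⊤)

Merge at B1: IN[B1] = OUT[B0] = {a: ⊤, b: ⊤, c: ⊤, d: ⊤, e: ⊤, f: 4}
Applying B1's transfer function to that IN value gives OUT[B1] (row B1 above).

Answer: {a: 4, b: ⊤, c: ⊤, d: ⊤, e: 1, f: 4}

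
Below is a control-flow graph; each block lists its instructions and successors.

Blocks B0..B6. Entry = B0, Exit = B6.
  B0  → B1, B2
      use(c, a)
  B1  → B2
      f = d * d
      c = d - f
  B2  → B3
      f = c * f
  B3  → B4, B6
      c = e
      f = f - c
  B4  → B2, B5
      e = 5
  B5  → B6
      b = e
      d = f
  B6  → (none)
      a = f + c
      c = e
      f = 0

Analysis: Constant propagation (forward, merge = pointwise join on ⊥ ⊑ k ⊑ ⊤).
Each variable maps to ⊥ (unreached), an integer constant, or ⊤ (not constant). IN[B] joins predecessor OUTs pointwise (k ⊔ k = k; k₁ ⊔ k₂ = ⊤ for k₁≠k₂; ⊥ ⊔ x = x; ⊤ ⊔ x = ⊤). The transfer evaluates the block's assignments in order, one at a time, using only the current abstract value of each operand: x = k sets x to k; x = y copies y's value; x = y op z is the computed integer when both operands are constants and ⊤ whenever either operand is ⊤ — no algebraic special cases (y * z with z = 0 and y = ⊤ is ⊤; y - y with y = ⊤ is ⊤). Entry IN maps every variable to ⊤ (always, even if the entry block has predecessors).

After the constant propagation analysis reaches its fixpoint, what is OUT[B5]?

Answer: {a: ⊤, b: 5, c: ⊤, d: ⊤, e: 5, f: ⊤}

Working:
Per-block solution:
  B0:  IN=(all ⊤)  OUT=(all ⊤)
  B1:  IN=(all ⊤)  OUT=(all ⊤)
  B2:  IN=(all ⊤)  OUT=(all ⊤)
  B3:  IN=(all ⊤)  OUT=(all ⊤)
  B4:  IN=(all ⊤)  OUT={e:5; rest ⊤}
  B5:  IN={e:5; rest ⊤}  OUT={b:5, e:5; rest ⊤}
  B6:  IN=(all ⊤)  OUT={f:0; rest ⊤}

Merge at B5: IN[B5] = OUT[B4] = {a: ⊤, b: ⊤, c: ⊤, d: ⊤, e: 5, f: ⊤}
Applying B5's transfer function to that IN value gives OUT[B5] (row B5 above).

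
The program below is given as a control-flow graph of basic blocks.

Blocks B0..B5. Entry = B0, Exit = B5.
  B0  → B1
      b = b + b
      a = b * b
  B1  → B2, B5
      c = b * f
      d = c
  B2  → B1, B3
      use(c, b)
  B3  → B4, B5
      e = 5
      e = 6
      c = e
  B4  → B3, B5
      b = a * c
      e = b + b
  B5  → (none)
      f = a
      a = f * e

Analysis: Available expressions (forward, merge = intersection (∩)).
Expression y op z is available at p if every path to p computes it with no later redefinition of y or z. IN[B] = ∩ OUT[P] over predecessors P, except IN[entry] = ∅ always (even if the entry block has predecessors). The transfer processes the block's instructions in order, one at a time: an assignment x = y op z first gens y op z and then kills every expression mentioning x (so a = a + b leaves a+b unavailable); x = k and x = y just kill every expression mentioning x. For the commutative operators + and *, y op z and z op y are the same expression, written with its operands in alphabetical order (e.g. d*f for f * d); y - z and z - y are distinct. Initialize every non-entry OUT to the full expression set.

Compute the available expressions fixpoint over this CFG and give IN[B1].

Per-block solution:
  B0:  IN={}  OUT={b*b}
  B1:  IN={b*b}  OUT={b*b, b*f}
  B2:  IN={b*b, b*f}  OUT={b*b, b*f}
  B3:  IN={}  OUT={}
  B4:  IN={}  OUT={a*c, b+b}
  B5:  IN={}  OUT={e*f}

Merge at B1: IN[B1] = OUT[B0] ∩ OUT[B2] = {b*b}

Answer: {b*b}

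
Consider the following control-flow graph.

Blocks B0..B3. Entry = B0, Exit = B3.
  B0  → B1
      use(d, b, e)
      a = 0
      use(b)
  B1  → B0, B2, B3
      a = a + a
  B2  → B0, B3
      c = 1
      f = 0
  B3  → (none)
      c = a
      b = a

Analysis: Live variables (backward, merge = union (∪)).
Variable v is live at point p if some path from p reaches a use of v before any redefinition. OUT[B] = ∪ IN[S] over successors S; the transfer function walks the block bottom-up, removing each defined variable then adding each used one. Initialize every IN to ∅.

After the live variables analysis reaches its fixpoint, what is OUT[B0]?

Per-block solution:
  B0: | IN={b, d, e} | OUT={a, b, d, e}
  B1: | IN={a, b, d, e} | OUT={a, b, d, e}
  B2: | IN={a, b, d, e} | OUT={a, b, d, e}
  B3: | IN={a} | OUT={}

Merge at B0: OUT[B0] = IN[B1] = {a, b, d, e}

Answer: {a, b, d, e}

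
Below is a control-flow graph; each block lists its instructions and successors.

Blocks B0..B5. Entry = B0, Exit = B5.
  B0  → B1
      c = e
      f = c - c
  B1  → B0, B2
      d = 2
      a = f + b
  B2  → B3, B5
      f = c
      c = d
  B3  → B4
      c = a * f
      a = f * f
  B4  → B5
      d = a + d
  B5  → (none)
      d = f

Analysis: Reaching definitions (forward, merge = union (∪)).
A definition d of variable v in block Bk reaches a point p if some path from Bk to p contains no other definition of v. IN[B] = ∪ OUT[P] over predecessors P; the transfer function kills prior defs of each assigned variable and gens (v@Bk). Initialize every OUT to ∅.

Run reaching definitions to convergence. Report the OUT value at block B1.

Per-block solution:
  B0:   IN={a@B1, c@B0, d@B1, f@B0}   OUT={a@B1, c@B0, d@B1, f@B0}
  B1:   IN={a@B1, c@B0, d@B1, f@B0}   OUT={a@B1, c@B0, d@B1, f@B0}
  B2:   IN={a@B1, c@B0, d@B1, f@B0}   OUT={a@B1, c@B2, d@B1, f@B2}
  B3:   IN={a@B1, c@B2, d@B1, f@B2}   OUT={a@B3, c@B3, d@B1, f@B2}
  B4:   IN={a@B3, c@B3, d@B1, f@B2}   OUT={a@B3, c@B3, d@B4, f@B2}
  B5:   IN={a@B1, a@B3, c@B2, c@B3, d@B1, d@B4, f@B2}   OUT={a@B1, a@B3, c@B2, c@B3, d@B5, f@B2}

Merge at B1: IN[B1] = OUT[B0] = {a@B1, c@B0, d@B1, f@B0}
Applying B1's transfer function to that IN value gives OUT[B1] (row B1 above).

Answer: {a@B1, c@B0, d@B1, f@B0}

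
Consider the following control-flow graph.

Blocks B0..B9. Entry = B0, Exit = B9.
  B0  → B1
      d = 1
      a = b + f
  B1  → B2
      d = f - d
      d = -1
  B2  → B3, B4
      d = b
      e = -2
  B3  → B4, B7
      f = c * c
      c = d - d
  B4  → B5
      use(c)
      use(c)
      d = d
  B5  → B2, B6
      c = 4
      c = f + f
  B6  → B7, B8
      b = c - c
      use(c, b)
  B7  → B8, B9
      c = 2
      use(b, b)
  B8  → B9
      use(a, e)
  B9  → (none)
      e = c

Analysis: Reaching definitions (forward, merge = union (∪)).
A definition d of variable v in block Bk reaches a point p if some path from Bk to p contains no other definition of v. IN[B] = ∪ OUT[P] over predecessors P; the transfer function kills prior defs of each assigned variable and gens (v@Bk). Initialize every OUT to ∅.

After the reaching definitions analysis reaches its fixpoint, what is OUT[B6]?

Answer: {a@B0, b@B6, c@B5, d@B4, e@B2, f@B3}

Derivation:
Fixpoint table:
  B0: | IN={} | OUT={a@B0, d@B0}
  B1: | IN={a@B0, d@B0} | OUT={a@B0, d@B1}
  B2: | IN={a@B0, c@B5, d@B1, d@B4, e@B2, f@B3} | OUT={a@B0, c@B5, d@B2, e@B2, f@B3}
  B3: | IN={a@B0, c@B5, d@B2, e@B2, f@B3} | OUT={a@B0, c@B3, d@B2, e@B2, f@B3}
  B4: | IN={a@B0, c@B3, c@B5, d@B2, e@B2, f@B3} | OUT={a@B0, c@B3, c@B5, d@B4, e@B2, f@B3}
  B5: | IN={a@B0, c@B3, c@B5, d@B4, e@B2, f@B3} | OUT={a@B0, c@B5, d@B4, e@B2, f@B3}
  B6: | IN={a@B0, c@B5, d@B4, e@B2, f@B3} | OUT={a@B0, b@B6, c@B5, d@B4, e@B2, f@B3}
  B7: | IN={a@B0, b@B6, c@B3, c@B5, d@B2, d@B4, e@B2, f@B3} | OUT={a@B0, b@B6, c@B7, d@B2, d@B4, e@B2, f@B3}
  B8: | IN={a@B0, b@B6, c@B5, c@B7, d@B2, d@B4, e@B2, f@B3} | OUT={a@B0, b@B6, c@B5, c@B7, d@B2, d@B4, e@B2, f@B3}
  B9: | IN={a@B0, b@B6, c@B5, c@B7, d@B2, d@B4, e@B2, f@B3} | OUT={a@B0, b@B6, c@B5, c@B7, d@B2, d@B4, e@B9, f@B3}

Merge at B6: IN[B6] = OUT[B5] = {a@B0, c@B5, d@B4, e@B2, f@B3}
Applying B6's transfer function to that IN value gives OUT[B6] (row B6 above).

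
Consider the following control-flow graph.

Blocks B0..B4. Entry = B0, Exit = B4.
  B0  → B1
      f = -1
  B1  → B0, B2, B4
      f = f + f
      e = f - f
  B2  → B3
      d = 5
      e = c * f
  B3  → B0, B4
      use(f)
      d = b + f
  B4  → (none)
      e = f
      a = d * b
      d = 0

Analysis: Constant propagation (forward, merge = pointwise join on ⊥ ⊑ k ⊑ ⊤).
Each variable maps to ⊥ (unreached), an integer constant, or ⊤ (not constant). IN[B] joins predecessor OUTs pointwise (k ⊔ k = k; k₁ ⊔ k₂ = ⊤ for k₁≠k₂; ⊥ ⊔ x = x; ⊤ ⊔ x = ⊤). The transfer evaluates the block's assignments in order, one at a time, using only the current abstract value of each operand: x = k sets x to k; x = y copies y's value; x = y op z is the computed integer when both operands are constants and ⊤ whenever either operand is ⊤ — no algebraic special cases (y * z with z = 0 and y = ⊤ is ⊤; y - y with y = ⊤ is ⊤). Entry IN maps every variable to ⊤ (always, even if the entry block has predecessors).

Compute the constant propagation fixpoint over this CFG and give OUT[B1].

Per-block solution:
  B0:   IN=(all ⊤)   OUT={f:-1; rest ⊤}
  B1:   IN={f:-1; rest ⊤}   OUT={e:0, f:-2; rest ⊤}
  B2:   IN={e:0, f:-2; rest ⊤}   OUT={d:5, f:-2; rest ⊤}
  B3:   IN={d:5, f:-2; rest ⊤}   OUT={f:-2; rest ⊤}
  B4:   IN={f:-2; rest ⊤}   OUT={d:0, e:-2, f:-2; rest ⊤}

Merge at B1: IN[B1] = OUT[B0] = {a: ⊤, b: ⊤, c: ⊤, d: ⊤, e: ⊤, f: -1}
Applying B1's transfer function to that IN value gives OUT[B1] (row B1 above).

Answer: {a: ⊤, b: ⊤, c: ⊤, d: ⊤, e: 0, f: -2}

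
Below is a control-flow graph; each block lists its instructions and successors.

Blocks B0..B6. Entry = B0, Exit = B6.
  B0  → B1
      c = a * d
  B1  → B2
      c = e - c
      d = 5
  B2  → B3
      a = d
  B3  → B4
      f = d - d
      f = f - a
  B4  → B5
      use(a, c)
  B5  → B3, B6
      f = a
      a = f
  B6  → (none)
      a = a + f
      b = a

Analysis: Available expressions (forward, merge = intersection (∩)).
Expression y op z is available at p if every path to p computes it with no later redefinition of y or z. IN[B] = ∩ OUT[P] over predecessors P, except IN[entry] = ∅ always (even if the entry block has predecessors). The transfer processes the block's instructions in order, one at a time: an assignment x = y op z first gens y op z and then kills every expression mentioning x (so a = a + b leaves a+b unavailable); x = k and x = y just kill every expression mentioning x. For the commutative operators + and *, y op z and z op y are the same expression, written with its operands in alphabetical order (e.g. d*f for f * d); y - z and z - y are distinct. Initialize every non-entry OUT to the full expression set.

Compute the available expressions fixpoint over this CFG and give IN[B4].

Answer: {d-d}

Derivation:
Converged values:
  B0:  IN={}  OUT={a*d}
  B1:  IN={a*d}  OUT={}
  B2:  IN={}  OUT={}
  B3:  IN={}  OUT={d-d}
  B4:  IN={d-d}  OUT={d-d}
  B5:  IN={d-d}  OUT={d-d}
  B6:  IN={d-d}  OUT={d-d}

Merge at B4: IN[B4] = OUT[B3] = {d-d}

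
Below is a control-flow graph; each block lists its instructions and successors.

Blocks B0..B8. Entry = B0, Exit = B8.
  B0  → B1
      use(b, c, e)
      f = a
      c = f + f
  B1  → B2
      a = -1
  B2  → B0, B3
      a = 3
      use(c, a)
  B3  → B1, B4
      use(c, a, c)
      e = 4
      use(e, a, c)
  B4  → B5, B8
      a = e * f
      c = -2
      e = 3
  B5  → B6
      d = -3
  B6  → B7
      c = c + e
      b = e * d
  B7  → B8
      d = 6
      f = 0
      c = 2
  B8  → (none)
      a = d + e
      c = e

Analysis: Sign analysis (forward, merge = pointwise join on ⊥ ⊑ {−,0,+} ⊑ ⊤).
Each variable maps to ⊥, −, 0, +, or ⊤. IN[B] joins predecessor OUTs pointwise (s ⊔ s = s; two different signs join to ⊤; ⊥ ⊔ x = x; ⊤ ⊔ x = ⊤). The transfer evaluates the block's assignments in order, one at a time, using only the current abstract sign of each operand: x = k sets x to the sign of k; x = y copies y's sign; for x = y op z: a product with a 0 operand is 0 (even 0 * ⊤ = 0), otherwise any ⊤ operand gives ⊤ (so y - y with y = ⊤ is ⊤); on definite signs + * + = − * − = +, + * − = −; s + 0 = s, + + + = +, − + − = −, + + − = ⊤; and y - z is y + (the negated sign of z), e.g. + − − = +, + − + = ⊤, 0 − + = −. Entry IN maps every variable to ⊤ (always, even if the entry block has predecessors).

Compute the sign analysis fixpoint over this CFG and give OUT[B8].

Converged values:
  B0:  IN=(all ⊤)  OUT=(all ⊤)
  B1:  IN=(all ⊤)  OUT={a:-; rest ⊤}
  B2:  IN={a:-; rest ⊤}  OUT={a:+; rest ⊤}
  B3:  IN={a:+; rest ⊤}  OUT={a:+, e:+; rest ⊤}
  B4:  IN={a:+, e:+; rest ⊤}  OUT={c:-, e:+; rest ⊤}
  B5:  IN={c:-, e:+; rest ⊤}  OUT={c:-, d:-, e:+; rest ⊤}
  B6:  IN={c:-, d:-, e:+; rest ⊤}  OUT={b:-, d:-, e:+; rest ⊤}
  B7:  IN={b:-, d:-, e:+; rest ⊤}  OUT={b:-, c:+, d:+, e:+, f:0; rest ⊤}
  B8:  IN={e:+; rest ⊤}  OUT={c:+, e:+; rest ⊤}

Merge at B8: IN[B8] = OUT[B4] ⊔ OUT[B7] = {a: ⊤, b: ⊤, c: ⊤, d: ⊤, e: +, f: ⊤}
Applying B8's transfer function to that IN value gives OUT[B8] (row B8 above).

Answer: {a: ⊤, b: ⊤, c: +, d: ⊤, e: +, f: ⊤}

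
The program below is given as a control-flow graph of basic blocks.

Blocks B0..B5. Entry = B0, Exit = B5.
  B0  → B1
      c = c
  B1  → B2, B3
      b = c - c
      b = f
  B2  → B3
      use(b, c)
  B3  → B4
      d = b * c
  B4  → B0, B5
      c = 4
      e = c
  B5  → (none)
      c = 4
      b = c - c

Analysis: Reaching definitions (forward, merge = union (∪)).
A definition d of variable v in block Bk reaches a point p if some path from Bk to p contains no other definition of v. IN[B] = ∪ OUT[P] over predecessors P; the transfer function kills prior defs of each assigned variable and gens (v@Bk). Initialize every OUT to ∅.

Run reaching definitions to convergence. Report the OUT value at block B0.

Converged values:
  B0:  IN={b@B1, c@B4, d@B3, e@B4}  OUT={b@B1, c@B0, d@B3, e@B4}
  B1:  IN={b@B1, c@B0, d@B3, e@B4}  OUT={b@B1, c@B0, d@B3, e@B4}
  B2:  IN={b@B1, c@B0, d@B3, e@B4}  OUT={b@B1, c@B0, d@B3, e@B4}
  B3:  IN={b@B1, c@B0, d@B3, e@B4}  OUT={b@B1, c@B0, d@B3, e@B4}
  B4:  IN={b@B1, c@B0, d@B3, e@B4}  OUT={b@B1, c@B4, d@B3, e@B4}
  B5:  IN={b@B1, c@B4, d@B3, e@B4}  OUT={b@B5, c@B5, d@B3, e@B4}

Merge at B0 (entry node, so the boundary value {} is joined with the incoming edge(s)): IN[B0] = {} ⊔ OUT[B4] = {b@B1, c@B4, d@B3, e@B4}
Applying B0's transfer function to that IN value gives OUT[B0] (row B0 above).

Answer: {b@B1, c@B0, d@B3, e@B4}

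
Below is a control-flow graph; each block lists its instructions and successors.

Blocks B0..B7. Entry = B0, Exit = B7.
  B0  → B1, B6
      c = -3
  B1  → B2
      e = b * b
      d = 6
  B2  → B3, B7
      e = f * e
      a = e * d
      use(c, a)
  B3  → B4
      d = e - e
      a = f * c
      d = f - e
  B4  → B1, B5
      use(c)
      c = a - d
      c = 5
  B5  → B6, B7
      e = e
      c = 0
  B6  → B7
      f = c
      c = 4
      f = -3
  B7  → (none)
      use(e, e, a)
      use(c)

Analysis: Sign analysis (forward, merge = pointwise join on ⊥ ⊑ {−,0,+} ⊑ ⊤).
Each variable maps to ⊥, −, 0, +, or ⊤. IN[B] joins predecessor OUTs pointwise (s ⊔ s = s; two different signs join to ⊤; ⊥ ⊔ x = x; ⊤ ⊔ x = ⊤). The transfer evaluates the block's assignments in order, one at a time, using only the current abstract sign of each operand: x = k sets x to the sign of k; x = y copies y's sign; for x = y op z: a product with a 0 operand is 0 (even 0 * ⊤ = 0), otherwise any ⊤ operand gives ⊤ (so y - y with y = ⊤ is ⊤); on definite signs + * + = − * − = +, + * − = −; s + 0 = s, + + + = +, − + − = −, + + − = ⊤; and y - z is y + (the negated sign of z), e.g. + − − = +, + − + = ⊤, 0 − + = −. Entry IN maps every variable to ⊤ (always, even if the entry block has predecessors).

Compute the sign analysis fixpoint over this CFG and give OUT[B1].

Converged values:
  B0:   IN=(all ⊤)   OUT={c:-; rest ⊤}
  B1:   IN=(all ⊤)   OUT={d:+; rest ⊤}
  B2:   IN={d:+; rest ⊤}   OUT={d:+; rest ⊤}
  B3:   IN={d:+; rest ⊤}   OUT=(all ⊤)
  B4:   IN=(all ⊤)   OUT={c:+; rest ⊤}
  B5:   IN={c:+; rest ⊤}   OUT={c:0; rest ⊤}
  B6:   IN=(all ⊤)   OUT={c:+, f:-; rest ⊤}
  B7:   IN=(all ⊤)   OUT=(all ⊤)

Merge at B1: IN[B1] = OUT[B0] ⊔ OUT[B4] = {a: ⊤, b: ⊤, c: ⊤, d: ⊤, e: ⊤, f: ⊤}
Applying B1's transfer function to that IN value gives OUT[B1] (row B1 above).

Answer: {a: ⊤, b: ⊤, c: ⊤, d: +, e: ⊤, f: ⊤}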